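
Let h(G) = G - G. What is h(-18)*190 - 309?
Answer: -309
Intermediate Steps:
h(G) = 0
h(-18)*190 - 309 = 0*190 - 309 = 0 - 309 = -309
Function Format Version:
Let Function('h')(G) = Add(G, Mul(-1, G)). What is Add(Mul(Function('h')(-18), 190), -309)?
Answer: -309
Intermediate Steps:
Function('h')(G) = 0
Add(Mul(Function('h')(-18), 190), -309) = Add(Mul(0, 190), -309) = Add(0, -309) = -309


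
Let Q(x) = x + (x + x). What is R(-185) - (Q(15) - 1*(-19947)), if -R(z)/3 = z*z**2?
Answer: 18974883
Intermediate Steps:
Q(x) = 3*x (Q(x) = x + 2*x = 3*x)
R(z) = -3*z**3 (R(z) = -3*z*z**2 = -3*z**3)
R(-185) - (Q(15) - 1*(-19947)) = -3*(-185)**3 - (3*15 - 1*(-19947)) = -3*(-6331625) - (45 + 19947) = 18994875 - 1*19992 = 18994875 - 19992 = 18974883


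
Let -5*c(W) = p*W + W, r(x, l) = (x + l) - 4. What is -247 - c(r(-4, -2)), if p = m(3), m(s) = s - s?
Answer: -249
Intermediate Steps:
m(s) = 0
p = 0
r(x, l) = -4 + l + x (r(x, l) = (l + x) - 4 = -4 + l + x)
c(W) = -W/5 (c(W) = -(0*W + W)/5 = -(0 + W)/5 = -W/5)
-247 - c(r(-4, -2)) = -247 - (-1)*(-4 - 2 - 4)/5 = -247 - (-1)*(-10)/5 = -247 - 1*2 = -247 - 2 = -249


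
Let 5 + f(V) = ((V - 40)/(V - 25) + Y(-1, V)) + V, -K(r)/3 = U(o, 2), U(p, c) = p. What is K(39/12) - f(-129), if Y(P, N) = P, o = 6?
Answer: 17849/154 ≈ 115.90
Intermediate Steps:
K(r) = -18 (K(r) = -3*6 = -18)
f(V) = -6 + V + (-40 + V)/(-25 + V) (f(V) = -5 + (((V - 40)/(V - 25) - 1) + V) = -5 + (((-40 + V)/(-25 + V) - 1) + V) = -5 + ((-1 + (-40 + V)/(-25 + V)) + V) = -5 + (-1 + V + (-40 + V)/(-25 + V)) = -6 + V + (-40 + V)/(-25 + V))
K(39/12) - f(-129) = -18 - (110 + (-129)² - 30*(-129))/(-25 - 129) = -18 - (110 + 16641 + 3870)/(-154) = -18 - (-1)*20621/154 = -18 - 1*(-20621/154) = -18 + 20621/154 = 17849/154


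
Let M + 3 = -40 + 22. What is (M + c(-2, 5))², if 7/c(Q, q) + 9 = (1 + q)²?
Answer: 313600/729 ≈ 430.18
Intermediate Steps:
c(Q, q) = 7/(-9 + (1 + q)²)
M = -21 (M = -3 + (-40 + 22) = -3 - 18 = -21)
(M + c(-2, 5))² = (-21 + 7/(-9 + (1 + 5)²))² = (-21 + 7/(-9 + 6²))² = (-21 + 7/(-9 + 36))² = (-21 + 7/27)² = (-560/27)² = 313600/729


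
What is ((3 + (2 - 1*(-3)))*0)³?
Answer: 0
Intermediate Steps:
((3 + (2 - 1*(-3)))*0)³ = ((3 + (2 + 3))*0)³ = ((3 + 5)*0)³ = (8*0)³ = 0³ = 0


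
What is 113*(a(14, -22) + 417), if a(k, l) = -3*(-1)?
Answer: 47460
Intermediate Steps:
a(k, l) = 3
113*(a(14, -22) + 417) = 113*(3 + 417) = 113*420 = 47460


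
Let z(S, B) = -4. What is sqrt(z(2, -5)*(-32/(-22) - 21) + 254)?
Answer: 3*sqrt(4466)/11 ≈ 18.226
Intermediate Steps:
sqrt(z(2, -5)*(-32/(-22) - 21) + 254) = sqrt(-4*(-32/(-22) - 21) + 254) = sqrt(-4*(-32*(-1/22) - 21) + 254) = sqrt(-4*(16/11 - 21) + 254) = sqrt(-4*(-215/11) + 254) = sqrt(860/11 + 254) = sqrt(3654/11) = 3*sqrt(4466)/11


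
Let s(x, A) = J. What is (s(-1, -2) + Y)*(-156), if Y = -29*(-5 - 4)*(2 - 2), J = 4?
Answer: -624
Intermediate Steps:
s(x, A) = 4
Y = 0 (Y = -(-261)*0 = -29*0 = 0)
(s(-1, -2) + Y)*(-156) = (4 + 0)*(-156) = 4*(-156) = -624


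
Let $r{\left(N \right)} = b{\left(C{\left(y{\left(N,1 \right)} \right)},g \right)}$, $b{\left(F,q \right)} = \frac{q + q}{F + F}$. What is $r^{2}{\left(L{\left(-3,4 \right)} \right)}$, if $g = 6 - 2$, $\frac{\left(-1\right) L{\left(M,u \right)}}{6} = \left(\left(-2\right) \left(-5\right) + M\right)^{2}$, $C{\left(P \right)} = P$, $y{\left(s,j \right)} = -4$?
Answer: $1$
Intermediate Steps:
$L{\left(M,u \right)} = - 6 \left(10 + M\right)^{2}$ ($L{\left(M,u \right)} = - 6 \left(\left(-2\right) \left(-5\right) + M\right)^{2} = - 6 \left(10 + M\right)^{2}$)
$g = 4$ ($g = 6 - 2 = 4$)
$b{\left(F,q \right)} = \frac{q}{F}$ ($b{\left(F,q \right)} = \frac{2 q}{2 F} = 2 q \frac{1}{2 F} = \frac{q}{F}$)
$r{\left(N \right)} = -1$ ($r{\left(N \right)} = \frac{4}{-4} = 4 \left(- \frac{1}{4}\right) = -1$)
$r^{2}{\left(L{\left(-3,4 \right)} \right)} = \left(-1\right)^{2} = 1$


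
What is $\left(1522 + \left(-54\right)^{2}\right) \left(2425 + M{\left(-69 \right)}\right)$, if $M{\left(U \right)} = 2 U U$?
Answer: $53020786$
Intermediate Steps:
$M{\left(U \right)} = 2 U^{2}$
$\left(1522 + \left(-54\right)^{2}\right) \left(2425 + M{\left(-69 \right)}\right) = \left(1522 + \left(-54\right)^{2}\right) \left(2425 + 2 \left(-69\right)^{2}\right) = \left(1522 + 2916\right) \left(2425 + 2 \cdot 4761\right) = 4438 \left(2425 + 9522\right) = 4438 \cdot 11947 = 53020786$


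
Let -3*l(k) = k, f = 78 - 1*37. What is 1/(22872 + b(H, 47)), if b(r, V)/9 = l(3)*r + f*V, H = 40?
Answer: 1/39855 ≈ 2.5091e-5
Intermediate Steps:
f = 41 (f = 78 - 37 = 41)
l(k) = -k/3
b(r, V) = -9*r + 369*V (b(r, V) = 9*((-⅓*3)*r + 41*V) = 9*(-r + 41*V) = -9*r + 369*V)
1/(22872 + b(H, 47)) = 1/(22872 + (-9*40 + 369*47)) = 1/(22872 + (-360 + 17343)) = 1/(22872 + 16983) = 1/39855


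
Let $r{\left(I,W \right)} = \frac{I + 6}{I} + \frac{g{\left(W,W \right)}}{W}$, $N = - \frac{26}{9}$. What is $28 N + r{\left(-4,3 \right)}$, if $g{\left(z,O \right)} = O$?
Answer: $- \frac{1447}{18} \approx -80.389$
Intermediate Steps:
$N = - \frac{26}{9}$ ($N = \left(-26\right) \frac{1}{9} = - \frac{26}{9} \approx -2.8889$)
$r{\left(I,W \right)} = 1 + \frac{6 + I}{I}$ ($r{\left(I,W \right)} = \frac{I + 6}{I} + \frac{W}{W} = \frac{6 + I}{I} + 1 = 1 + \frac{6 + I}{I}$)
$28 N + r{\left(-4,3 \right)} = 28 \left(- \frac{26}{9}\right) + \left(2 + \frac{6}{-4}\right) = - \frac{728}{9} + \left(2 + 6 \left(- \frac{1}{4}\right)\right) = - \frac{728}{9} + \left(2 - \frac{3}{2}\right) = - \frac{728}{9} + \frac{1}{2} = - \frac{1447}{18}$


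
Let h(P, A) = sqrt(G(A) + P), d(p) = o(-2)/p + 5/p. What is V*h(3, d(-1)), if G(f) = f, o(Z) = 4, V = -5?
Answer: -5*I*sqrt(6) ≈ -12.247*I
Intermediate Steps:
d(p) = 9/p (d(p) = 4/p + 5/p = 9/p)
h(P, A) = sqrt(A + P)
V*h(3, d(-1)) = -5*sqrt(9/(-1) + 3) = -5*sqrt(9*(-1) + 3) = -5*sqrt(-9 + 3) = -5*I*sqrt(6)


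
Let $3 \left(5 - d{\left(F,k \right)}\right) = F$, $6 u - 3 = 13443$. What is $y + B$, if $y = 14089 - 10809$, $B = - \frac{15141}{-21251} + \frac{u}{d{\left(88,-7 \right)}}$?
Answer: $\frac{4946574260}{1551323} \approx 3188.6$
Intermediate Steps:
$u = 2241$ ($u = \frac{1}{2} + \frac{1}{6} \cdot 13443 = \frac{1}{2} + \frac{4481}{2} = 2241$)
$d{\left(F,k \right)} = 5 - \frac{F}{3}$
$B = - \frac{141765180}{1551323}$ ($B = - \frac{15141}{-21251} + \frac{2241}{5 - \frac{88}{3}} = \left(-15141\right) \left(- \frac{1}{21251}\right) + \frac{2241}{5 - \frac{88}{3}} = \frac{15141}{21251} + \frac{2241}{- \frac{73}{3}} = \frac{15141}{21251} + 2241 \left(- \frac{3}{73}\right) = \frac{15141}{21251} - \frac{6723}{73} = - \frac{141765180}{1551323} \approx -91.383$)
$y = 3280$
$y + B = 3280 - \frac{141765180}{1551323} = \frac{4946574260}{1551323}$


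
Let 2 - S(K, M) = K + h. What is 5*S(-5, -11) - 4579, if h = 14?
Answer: -4614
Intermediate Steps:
S(K, M) = -12 - K (S(K, M) = 2 - (K + 14) = 2 - (14 + K) = 2 + (-14 - K) = -12 - K)
5*S(-5, -11) - 4579 = 5*(-12 - 1*(-5)) - 4579 = 5*(-12 + 5) - 4579 = 5*(-7) - 4579 = -35 - 4579 = -4614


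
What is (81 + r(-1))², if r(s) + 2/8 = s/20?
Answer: 651249/100 ≈ 6512.5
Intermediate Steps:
r(s) = -¼ + s/20
(81 + r(-1))² = (81 + (-¼ + (1/20)*(-1)))² = (81 + (-¼ - 1/20))² = (81 - 3/10)² = (807/10)² = 651249/100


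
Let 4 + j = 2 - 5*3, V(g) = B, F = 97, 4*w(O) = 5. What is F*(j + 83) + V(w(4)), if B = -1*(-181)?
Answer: 6583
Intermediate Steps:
w(O) = 5/4 (w(O) = (¼)*5 = 5/4)
B = 181
V(g) = 181
j = -17 (j = -4 + (2 - 5*3) = -4 + (2 - 15) = -4 - 13 = -17)
F*(j + 83) + V(w(4)) = 97*(-17 + 83) + 181 = 97*66 + 181 = 6402 + 181 = 6583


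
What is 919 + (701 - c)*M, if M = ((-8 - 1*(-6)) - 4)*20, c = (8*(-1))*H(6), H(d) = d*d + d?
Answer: -123521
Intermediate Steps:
H(d) = d + d² (H(d) = d² + d = d + d²)
c = -336 (c = (8*(-1))*(6*(1 + 6)) = -48*7 = -8*42 = -336)
M = -120 (M = ((-8 + 6) - 4)*20 = (-2 - 4)*20 = -6*20 = -120)
919 + (701 - c)*M = 919 + (701 - 1*(-336))*(-120) = 919 + (701 + 336)*(-120) = 919 + 1037*(-120) = 919 - 124440 = -123521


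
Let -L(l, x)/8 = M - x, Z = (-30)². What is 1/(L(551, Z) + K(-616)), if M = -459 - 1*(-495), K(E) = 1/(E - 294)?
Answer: 910/6289919 ≈ 0.00014468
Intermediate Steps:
Z = 900
K(E) = 1/(-294 + E)
M = 36 (M = -459 + 495 = 36)
L(l, x) = -288 + 8*x (L(l, x) = -8*(36 - x) = -288 + 8*x)
1/(L(551, Z) + K(-616)) = 1/((-288 + 8*900) + 1/(-294 - 616)) = 1/((-288 + 7200) + 1/(-910)) = 1/(6912 - 1/910) = 1/(6289919/910) = 910/6289919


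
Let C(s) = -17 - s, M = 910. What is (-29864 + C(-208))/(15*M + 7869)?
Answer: -1099/797 ≈ -1.3789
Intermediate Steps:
(-29864 + C(-208))/(15*M + 7869) = (-29864 + (-17 - 1*(-208)))/(15*910 + 7869) = (-29864 + (-17 + 208))/(13650 + 7869) = (-29864 + 191)/21519 = -29673*1/21519 = -1099/797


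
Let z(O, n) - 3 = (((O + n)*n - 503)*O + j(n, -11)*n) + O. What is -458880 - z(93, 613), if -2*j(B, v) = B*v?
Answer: -85454561/2 ≈ -4.2727e+7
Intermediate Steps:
j(B, v) = -B*v/2
z(O, n) = 3 + O + 11*n**2/2 + O*(-503 + n*(O + n)) (z(O, n) = 3 + ((((O + n)*n - 503)*O + (-1/2*n*(-11))*n) + O) = 3 + (((n*(O + n) - 503)*O + (11*n/2)*n) + O) = 3 + (((-503 + n*(O + n))*O + 11*n**2/2) + O) = 3 + ((O*(-503 + n*(O + n)) + 11*n**2/2) + O) = 3 + ((11*n**2/2 + O*(-503 + n*(O + n))) + O) = 3 + (O + 11*n**2/2 + O*(-503 + n*(O + n))) = 3 + O + 11*n**2/2 + O*(-503 + n*(O + n)))
-458880 - z(93, 613) = -458880 - (3 - 502*93 + (11/2)*613**2 + 93*613**2 + 613*93**2) = -458880 - (3 - 46686 + (11/2)*375769 + 93*375769 + 613*8649) = -458880 - (3 - 46686 + 4133459/2 + 34946517 + 5301837) = -458880 - 1*84536801/2 = -458880 - 84536801/2 = -85454561/2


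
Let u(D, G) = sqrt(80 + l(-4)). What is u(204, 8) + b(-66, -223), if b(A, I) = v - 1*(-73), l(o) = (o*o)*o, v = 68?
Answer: 145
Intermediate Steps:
l(o) = o**3 (l(o) = o**2*o = o**3)
b(A, I) = 141 (b(A, I) = 68 - 1*(-73) = 68 + 73 = 141)
u(D, G) = 4 (u(D, G) = sqrt(80 + (-4)**3) = sqrt(80 - 64) = sqrt(16) = 4)
u(204, 8) + b(-66, -223) = 4 + 141 = 145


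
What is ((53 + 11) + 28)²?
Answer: 8464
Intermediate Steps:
((53 + 11) + 28)² = (64 + 28)² = 92² = 8464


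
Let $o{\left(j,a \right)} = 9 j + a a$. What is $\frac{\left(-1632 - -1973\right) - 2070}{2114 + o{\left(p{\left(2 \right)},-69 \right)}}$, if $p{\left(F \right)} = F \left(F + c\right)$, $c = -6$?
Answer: $- \frac{1729}{6803} \approx -0.25415$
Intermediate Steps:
$p{\left(F \right)} = F \left(-6 + F\right)$ ($p{\left(F \right)} = F \left(F - 6\right) = F \left(-6 + F\right)$)
$o{\left(j,a \right)} = a^{2} + 9 j$ ($o{\left(j,a \right)} = 9 j + a^{2} = a^{2} + 9 j$)
$\frac{\left(-1632 - -1973\right) - 2070}{2114 + o{\left(p{\left(2 \right)},-69 \right)}} = \frac{\left(-1632 - -1973\right) - 2070}{2114 + \left(\left(-69\right)^{2} + 9 \cdot 2 \left(-6 + 2\right)\right)} = \frac{\left(-1632 + 1973\right) - 2070}{2114 + \left(4761 + 9 \cdot 2 \left(-4\right)\right)} = \frac{341 - 2070}{2114 + \left(4761 + 9 \left(-8\right)\right)} = - \frac{1729}{2114 + \left(4761 - 72\right)} = - \frac{1729}{2114 + 4689} = - \frac{1729}{6803}$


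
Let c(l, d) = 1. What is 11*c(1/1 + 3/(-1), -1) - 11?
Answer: 0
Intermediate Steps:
11*c(1/1 + 3/(-1), -1) - 11 = 11*1 - 11 = 11 - 11 = 0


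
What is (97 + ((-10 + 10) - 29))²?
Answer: 4624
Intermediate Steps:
(97 + ((-10 + 10) - 29))² = (97 + (0 - 29))² = (97 - 29)² = 68² = 4624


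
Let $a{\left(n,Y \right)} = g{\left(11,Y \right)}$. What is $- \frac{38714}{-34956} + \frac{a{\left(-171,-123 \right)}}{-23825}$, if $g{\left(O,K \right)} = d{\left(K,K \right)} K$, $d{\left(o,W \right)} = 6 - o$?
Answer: $\frac{738503951}{416413350} \approx 1.7735$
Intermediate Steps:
$g{\left(O,K \right)} = K \left(6 - K\right)$ ($g{\left(O,K \right)} = \left(6 - K\right) K = K \left(6 - K\right)$)
$a{\left(n,Y \right)} = Y \left(6 - Y\right)$
$- \frac{38714}{-34956} + \frac{a{\left(-171,-123 \right)}}{-23825} = - \frac{38714}{-34956} + \frac{\left(-123\right) \left(6 - -123\right)}{-23825} = \left(-38714\right) \left(- \frac{1}{34956}\right) + - 123 \left(6 + 123\right) \left(- \frac{1}{23825}\right) = \frac{19357}{17478} + \left(-123\right) 129 \left(- \frac{1}{23825}\right) = \frac{19357}{17478} - - \frac{15867}{23825} = \frac{19357}{17478} + \frac{15867}{23825} = \frac{738503951}{416413350}$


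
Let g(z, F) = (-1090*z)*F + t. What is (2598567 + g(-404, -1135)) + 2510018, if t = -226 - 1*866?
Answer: -494701107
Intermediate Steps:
t = -1092 (t = -226 - 866 = -1092)
g(z, F) = -1092 - 1090*F*z (g(z, F) = (-1090*z)*F - 1092 = -1090*F*z - 1092 = -1092 - 1090*F*z)
(2598567 + g(-404, -1135)) + 2510018 = (2598567 + (-1092 - 1090*(-1135)*(-404))) + 2510018 = (2598567 + (-1092 - 499808600)) + 2510018 = (2598567 - 499809692) + 2510018 = -497211125 + 2510018 = -494701107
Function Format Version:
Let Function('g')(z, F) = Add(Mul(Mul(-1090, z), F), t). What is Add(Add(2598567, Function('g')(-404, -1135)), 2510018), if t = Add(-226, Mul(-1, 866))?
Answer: -494701107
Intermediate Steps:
t = -1092 (t = Add(-226, -866) = -1092)
Function('g')(z, F) = Add(-1092, Mul(-1090, F, z)) (Function('g')(z, F) = Add(Mul(Mul(-1090, z), F), -1092) = Add(Mul(-1090, F, z), -1092) = Add(-1092, Mul(-1090, F, z)))
Add(Add(2598567, Function('g')(-404, -1135)), 2510018) = Add(Add(2598567, Add(-1092, Mul(-1090, -1135, -404))), 2510018) = Add(Add(2598567, Add(-1092, -499808600)), 2510018) = Add(Add(2598567, -499809692), 2510018) = Add(-497211125, 2510018) = -494701107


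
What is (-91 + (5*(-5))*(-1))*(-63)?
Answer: 4158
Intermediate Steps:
(-91 + (5*(-5))*(-1))*(-63) = (-91 - 25*(-1))*(-63) = (-91 + 25)*(-63) = -66*(-63) = 4158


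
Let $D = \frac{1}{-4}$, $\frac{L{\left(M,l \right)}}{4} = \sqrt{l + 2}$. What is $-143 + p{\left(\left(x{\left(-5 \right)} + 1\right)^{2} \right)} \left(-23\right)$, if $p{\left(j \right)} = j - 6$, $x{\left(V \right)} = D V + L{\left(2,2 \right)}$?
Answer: $- \frac{38743}{16} \approx -2421.4$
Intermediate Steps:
$L{\left(M,l \right)} = 4 \sqrt{2 + l}$ ($L{\left(M,l \right)} = 4 \sqrt{l + 2} = 4 \sqrt{2 + l}$)
$D = - \frac{1}{4} \approx -0.25$
$x{\left(V \right)} = 8 - \frac{V}{4}$ ($x{\left(V \right)} = - \frac{V}{4} + 4 \sqrt{2 + 2} = - \frac{V}{4} + 4 \sqrt{4} = - \frac{V}{4} + 4 \cdot 2 = - \frac{V}{4} + 8 = 8 - \frac{V}{4}$)
$p{\left(j \right)} = -6 + j$
$-143 + p{\left(\left(x{\left(-5 \right)} + 1\right)^{2} \right)} \left(-23\right) = -143 + \left(-6 + \left(\left(8 - - \frac{5}{4}\right) + 1\right)^{2}\right) \left(-23\right) = -143 + \left(-6 + \left(\left(8 + \frac{5}{4}\right) + 1\right)^{2}\right) \left(-23\right) = -143 + \left(-6 + \left(\frac{37}{4} + 1\right)^{2}\right) \left(-23\right) = -143 + \left(-6 + \left(\frac{41}{4}\right)^{2}\right) \left(-23\right) = -143 + \left(-6 + \frac{1681}{16}\right) \left(-23\right) = -143 + \frac{1585}{16} \left(-23\right) = -143 - \frac{36455}{16} = - \frac{38743}{16}$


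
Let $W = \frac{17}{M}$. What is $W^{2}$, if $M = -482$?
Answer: $\frac{289}{232324} \approx 0.001244$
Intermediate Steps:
$W = - \frac{17}{482}$ ($W = \frac{17}{-482} = 17 \left(- \frac{1}{482}\right) = - \frac{17}{482} \approx -0.03527$)
$W^{2} = \left(- \frac{17}{482}\right)^{2} = \frac{289}{232324}$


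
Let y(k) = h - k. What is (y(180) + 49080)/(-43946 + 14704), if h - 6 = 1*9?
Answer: -48915/29242 ≈ -1.6728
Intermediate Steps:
h = 15 (h = 6 + 1*9 = 6 + 9 = 15)
y(k) = 15 - k
(y(180) + 49080)/(-43946 + 14704) = ((15 - 1*180) + 49080)/(-43946 + 14704) = ((15 - 180) + 49080)/(-29242) = (-165 + 49080)*(-1/29242) = 48915*(-1/29242) = -48915/29242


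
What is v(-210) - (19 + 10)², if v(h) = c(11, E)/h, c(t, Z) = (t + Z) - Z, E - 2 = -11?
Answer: -176621/210 ≈ -841.05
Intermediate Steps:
E = -9 (E = 2 - 11 = -9)
c(t, Z) = t (c(t, Z) = (Z + t) - Z = t)
v(h) = 11/h
v(-210) - (19 + 10)² = 11/(-210) - (19 + 10)² = 11*(-1/210) - 1*29² = -11/210 - 1*841 = -11/210 - 841 = -176621/210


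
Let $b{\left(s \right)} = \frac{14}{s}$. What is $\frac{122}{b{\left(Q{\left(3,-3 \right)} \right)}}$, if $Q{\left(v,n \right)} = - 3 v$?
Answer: $- \frac{549}{7} \approx -78.429$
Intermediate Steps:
$\frac{122}{b{\left(Q{\left(3,-3 \right)} \right)}} = \frac{122}{14 \frac{1}{\left(-3\right) 3}} = \frac{122}{14 \frac{1}{-9}} = \frac{122}{14 \left(- \frac{1}{9}\right)} = \frac{122}{- \frac{14}{9}} = 122 \left(- \frac{9}{14}\right) = - \frac{549}{7}$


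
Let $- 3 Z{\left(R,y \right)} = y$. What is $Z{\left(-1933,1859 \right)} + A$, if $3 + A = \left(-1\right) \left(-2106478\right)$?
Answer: $\frac{6317566}{3} \approx 2.1059 \cdot 10^{6}$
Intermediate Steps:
$Z{\left(R,y \right)} = - \frac{y}{3}$
$A = 2106475$ ($A = -3 - -2106478 = -3 + 2106478 = 2106475$)
$Z{\left(-1933,1859 \right)} + A = \left(- \frac{1}{3}\right) 1859 + 2106475 = - \frac{1859}{3} + 2106475 = \frac{6317566}{3}$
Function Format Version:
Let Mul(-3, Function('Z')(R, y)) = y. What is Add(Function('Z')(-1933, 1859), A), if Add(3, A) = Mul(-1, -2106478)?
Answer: Rational(6317566, 3) ≈ 2.1059e+6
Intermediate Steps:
Function('Z')(R, y) = Mul(Rational(-1, 3), y)
A = 2106475 (A = Add(-3, Mul(-1, -2106478)) = Add(-3, 2106478) = 2106475)
Add(Function('Z')(-1933, 1859), A) = Add(Mul(Rational(-1, 3), 1859), 2106475) = Add(Rational(-1859, 3), 2106475) = Rational(6317566, 3)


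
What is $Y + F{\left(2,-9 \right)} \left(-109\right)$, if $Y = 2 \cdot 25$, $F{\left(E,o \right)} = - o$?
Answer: $-931$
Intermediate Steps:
$Y = 50$
$Y + F{\left(2,-9 \right)} \left(-109\right) = 50 + \left(-1\right) \left(-9\right) \left(-109\right) = 50 + 9 \left(-109\right) = 50 - 981 = -931$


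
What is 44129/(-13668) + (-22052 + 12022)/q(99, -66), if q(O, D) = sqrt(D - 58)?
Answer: -44129/13668 + 5015*I*sqrt(31)/31 ≈ -3.2286 + 900.72*I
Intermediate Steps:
q(O, D) = sqrt(-58 + D)
44129/(-13668) + (-22052 + 12022)/q(99, -66) = 44129/(-13668) + (-22052 + 12022)/(sqrt(-58 - 66)) = 44129*(-1/13668) - 10030*(-I*sqrt(31)/62) = -44129/13668 - 10030*(-I*sqrt(31)/62) = -44129/13668 - (-5015)*I*sqrt(31)/31 = -44129/13668 + 5015*I*sqrt(31)/31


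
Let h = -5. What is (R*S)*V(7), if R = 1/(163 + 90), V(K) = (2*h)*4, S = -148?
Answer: 5920/253 ≈ 23.399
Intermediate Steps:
V(K) = -40 (V(K) = (2*(-5))*4 = -10*4 = -40)
R = 1/253 ≈ 0.0039526
(R*S)*V(7) = ((1/253)*(-148))*(-40) = -148/253*(-40) = 5920/253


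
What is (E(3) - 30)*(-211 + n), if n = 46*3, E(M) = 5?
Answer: 1825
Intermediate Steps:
n = 138
(E(3) - 30)*(-211 + n) = (5 - 30)*(-211 + 138) = -25*(-73) = 1825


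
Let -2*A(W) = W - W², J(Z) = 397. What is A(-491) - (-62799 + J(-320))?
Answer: 183188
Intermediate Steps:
A(W) = W²/2 - W/2 (A(W) = -(W - W²)/2 = W²/2 - W/2)
A(-491) - (-62799 + J(-320)) = (½)*(-491)*(-1 - 491) - (-62799 + 397) = (½)*(-491)*(-492) - 1*(-62402) = 120786 + 62402 = 183188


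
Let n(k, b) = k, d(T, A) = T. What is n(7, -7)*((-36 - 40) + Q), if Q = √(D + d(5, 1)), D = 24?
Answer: -532 + 7*√29 ≈ -494.30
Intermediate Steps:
Q = √29 (Q = √(24 + 5) = √29 ≈ 5.3852)
n(7, -7)*((-36 - 40) + Q) = 7*((-36 - 40) + √29) = 7*(-76 + √29) = -532 + 7*√29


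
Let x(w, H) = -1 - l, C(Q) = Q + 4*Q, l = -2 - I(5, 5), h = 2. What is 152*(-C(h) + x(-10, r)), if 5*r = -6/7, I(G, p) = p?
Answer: -608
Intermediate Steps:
l = -7 (l = -2 - 1*5 = -2 - 5 = -7)
r = -6/35 (r = (-6/7)/5 = (-6*⅐)/5 = (⅕)*(-6/7) = -6/35 ≈ -0.17143)
C(Q) = 5*Q
x(w, H) = 6 (x(w, H) = -1 - 1*(-7) = -1 + 7 = 6)
152*(-C(h) + x(-10, r)) = 152*(-5*2 + 6) = 152*(-1*10 + 6) = 152*(-10 + 6) = 152*(-4) = -608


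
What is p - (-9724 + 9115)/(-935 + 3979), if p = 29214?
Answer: 88928025/3044 ≈ 29214.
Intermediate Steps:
p - (-9724 + 9115)/(-935 + 3979) = 29214 - (-9724 + 9115)/(-935 + 3979) = 29214 - (-609)/3044 = 29214 - 1*(-609/3044) = 29214 + 609/3044 = 88928025/3044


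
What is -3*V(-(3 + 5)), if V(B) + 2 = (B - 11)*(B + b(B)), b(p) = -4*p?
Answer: 1374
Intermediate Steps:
V(B) = -2 - 3*B*(-11 + B) (V(B) = -2 + (B - 11)*(B - 4*B) = -2 + (-11 + B)*(-3*B) = -2 - 3*B*(-11 + B))
-3*V(-(3 + 5)) = -3*(-2 - 3*(3 + 5)**2 + 33*(-(3 + 5))) = -3*(-2 - 3*(-1*8)**2 + 33*(-1*8)) = -3*(-2 - 3*(-8)**2 + 33*(-8)) = -3*(-2 - 3*64 - 264) = -3*(-2 - 192 - 264) = -3*(-458) = 1374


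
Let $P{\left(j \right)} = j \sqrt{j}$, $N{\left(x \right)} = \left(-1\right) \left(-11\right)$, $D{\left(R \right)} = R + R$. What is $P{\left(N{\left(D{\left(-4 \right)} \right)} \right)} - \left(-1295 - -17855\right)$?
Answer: $-16560 + 11 \sqrt{11} \approx -16524.0$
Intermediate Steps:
$D{\left(R \right)} = 2 R$
$N{\left(x \right)} = 11$
$P{\left(j \right)} = j^{\frac{3}{2}}$
$P{\left(N{\left(D{\left(-4 \right)} \right)} \right)} - \left(-1295 - -17855\right) = 11^{\frac{3}{2}} - \left(-1295 - -17855\right) = 11 \sqrt{11} - \left(-1295 + 17855\right) = 11 \sqrt{11} - 16560 = -16560 + 11 \sqrt{11}$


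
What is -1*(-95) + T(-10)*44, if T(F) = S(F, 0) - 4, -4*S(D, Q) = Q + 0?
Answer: -81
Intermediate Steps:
S(D, Q) = -Q/4 (S(D, Q) = -(Q + 0)/4 = -Q/4)
T(F) = -4 (T(F) = -1/4*0 - 4 = 0 - 4 = -4)
-1*(-95) + T(-10)*44 = -1*(-95) - 4*44 = 95 - 176 = -81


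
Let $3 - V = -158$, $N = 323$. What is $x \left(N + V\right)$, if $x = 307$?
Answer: $148588$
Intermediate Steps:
$V = 161$ ($V = 3 - -158 = 3 + 158 = 161$)
$x \left(N + V\right) = 307 \left(323 + 161\right) = 307 \cdot 484 = 148588$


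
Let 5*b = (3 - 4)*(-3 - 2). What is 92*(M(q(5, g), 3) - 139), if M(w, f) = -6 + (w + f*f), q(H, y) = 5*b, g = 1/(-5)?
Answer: -12052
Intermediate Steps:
b = 1 (b = ((3 - 4)*(-3 - 2))/5 = (-1*(-5))/5 = (⅕)*5 = 1)
g = -⅕ ≈ -0.20000
q(H, y) = 5 (q(H, y) = 5*1 = 5)
M(w, f) = -6 + w + f² (M(w, f) = -6 + (w + f²) = -6 + w + f²)
92*(M(q(5, g), 3) - 139) = 92*((-6 + 5 + 3²) - 139) = 92*((-6 + 5 + 9) - 139) = 92*(8 - 139) = 92*(-131) = -12052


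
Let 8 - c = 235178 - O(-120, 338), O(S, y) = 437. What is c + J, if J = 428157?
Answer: 193424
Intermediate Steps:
c = -234733 (c = 8 - (235178 - 1*437) = 8 - (235178 - 437) = 8 - 1*234741 = 8 - 234741 = -234733)
c + J = -234733 + 428157 = 193424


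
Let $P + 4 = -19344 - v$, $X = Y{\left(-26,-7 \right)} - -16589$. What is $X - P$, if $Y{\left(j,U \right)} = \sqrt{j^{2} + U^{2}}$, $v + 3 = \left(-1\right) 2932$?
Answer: $33002 + 5 \sqrt{29} \approx 33029.0$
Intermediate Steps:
$v = -2935$ ($v = -3 - 2932 = -2935$)
$Y{\left(j,U \right)} = \sqrt{U^{2} + j^{2}}$
$X = 16589 + 5 \sqrt{29}$ ($X = \sqrt{\left(-7\right)^{2} + \left(-26\right)^{2}} - -16589 = \sqrt{49 + 676} + 16589 = \sqrt{725} + 16589 = 5 \sqrt{29} + 16589 = 16589 + 5 \sqrt{29} \approx 16616.0$)
$P = -16413$ ($P = -4 - 16409 = -16413$)
$X - P = \left(16589 + 5 \sqrt{29}\right) - -16413 = \left(16589 + 5 \sqrt{29}\right) + 16413 = 33002 + 5 \sqrt{29}$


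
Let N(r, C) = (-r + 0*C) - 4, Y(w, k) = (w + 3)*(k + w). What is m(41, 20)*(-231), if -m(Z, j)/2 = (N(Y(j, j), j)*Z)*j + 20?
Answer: -350038920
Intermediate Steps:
Y(w, k) = (3 + w)*(k + w)
N(r, C) = -4 - r (N(r, C) = (-r + 0) - 4 = -r - 4 = -4 - r)
m(Z, j) = -40 - 2*Z*j*(-4 - 6*j - 2*j²) (m(Z, j) = -2*(((-4 - (j² + 3*j + 3*j + j*j))*Z)*j + 20) = -2*(((-4 - (j² + 3*j + 3*j + j²))*Z)*j + 20) = -2*(((-4 - (2*j² + 6*j))*Z)*j + 20) = -2*(((-4 + (-6*j - 2*j²))*Z)*j + 20) = -2*(((-4 - 6*j - 2*j²)*Z)*j + 20) = -2*((Z*(-4 - 6*j - 2*j²))*j + 20) = -2*(Z*j*(-4 - 6*j - 2*j²) + 20) = -2*(20 + Z*j*(-4 - 6*j - 2*j²)) = -40 - 2*Z*j*(-4 - 6*j - 2*j²))
m(41, 20)*(-231) = (-40 + 4*41*20*(2 + 20² + 3*20))*(-231) = (-40 + 4*41*20*(2 + 400 + 60))*(-231) = (-40 + 4*41*20*462)*(-231) = (-40 + 1515360)*(-231) = 1515320*(-231) = -350038920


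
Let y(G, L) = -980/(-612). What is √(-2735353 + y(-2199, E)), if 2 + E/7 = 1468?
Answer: 2*I*√1778662247/51 ≈ 1653.9*I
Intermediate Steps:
E = 10262 (E = -14 + 7*1468 = -14 + 10276 = 10262)
y(G, L) = 245/153 (y(G, L) = -980*(-1/612) = 245/153)
√(-2735353 + y(-2199, E)) = √(-2735353 + 245/153) = √(-418508764/153) = 2*I*√1778662247/51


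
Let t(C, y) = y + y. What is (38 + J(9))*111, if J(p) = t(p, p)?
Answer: 6216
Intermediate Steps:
t(C, y) = 2*y
J(p) = 2*p
(38 + J(9))*111 = (38 + 2*9)*111 = (38 + 18)*111 = 56*111 = 6216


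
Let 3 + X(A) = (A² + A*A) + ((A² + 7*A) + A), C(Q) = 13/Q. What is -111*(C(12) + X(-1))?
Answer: 3071/4 ≈ 767.75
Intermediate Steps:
X(A) = -3 + 3*A² + 8*A (X(A) = -3 + ((A² + A*A) + ((A² + 7*A) + A)) = -3 + ((A² + A²) + (A² + 8*A)) = -3 + (2*A² + (A² + 8*A)) = -3 + (3*A² + 8*A) = -3 + 3*A² + 8*A)
-111*(C(12) + X(-1)) = -111*(13/12 + (-3 + 3*(-1)² + 8*(-1))) = -111*(13*(1/12) + (-3 + 3*1 - 8)) = -111*(13/12 + (-3 + 3 - 8)) = -111*(13/12 - 8) = -111*(-83/12) = 3071/4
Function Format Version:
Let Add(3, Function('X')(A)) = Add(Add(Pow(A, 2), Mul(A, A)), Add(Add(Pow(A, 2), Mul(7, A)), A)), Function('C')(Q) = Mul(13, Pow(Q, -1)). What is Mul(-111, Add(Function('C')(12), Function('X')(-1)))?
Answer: Rational(3071, 4) ≈ 767.75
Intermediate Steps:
Function('X')(A) = Add(-3, Mul(3, Pow(A, 2)), Mul(8, A)) (Function('X')(A) = Add(-3, Add(Add(Pow(A, 2), Mul(A, A)), Add(Add(Pow(A, 2), Mul(7, A)), A))) = Add(-3, Add(Add(Pow(A, 2), Pow(A, 2)), Add(Pow(A, 2), Mul(8, A)))) = Add(-3, Add(Mul(2, Pow(A, 2)), Add(Pow(A, 2), Mul(8, A)))) = Add(-3, Add(Mul(3, Pow(A, 2)), Mul(8, A))) = Add(-3, Mul(3, Pow(A, 2)), Mul(8, A)))
Mul(-111, Add(Function('C')(12), Function('X')(-1))) = Mul(-111, Add(Mul(13, Pow(12, -1)), Add(-3, Mul(3, Pow(-1, 2)), Mul(8, -1)))) = Mul(-111, Add(Mul(13, Rational(1, 12)), Add(-3, Mul(3, 1), -8))) = Mul(-111, Add(Rational(13, 12), Add(-3, 3, -8))) = Mul(-111, Add(Rational(13, 12), -8)) = Mul(-111, Rational(-83, 12)) = Rational(3071, 4)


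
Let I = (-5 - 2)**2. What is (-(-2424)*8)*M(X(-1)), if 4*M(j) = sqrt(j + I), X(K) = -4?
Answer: 14544*sqrt(5) ≈ 32521.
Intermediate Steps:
I = 49 (I = (-7)**2 = 49)
M(j) = sqrt(49 + j)/4 (M(j) = sqrt(j + 49)/4 = sqrt(49 + j)/4)
(-(-2424)*8)*M(X(-1)) = (-(-2424)*8)*(sqrt(49 - 4)/4) = (-202*(-96))*(sqrt(45)/4) = 19392*((3*sqrt(5))/4) = 19392*(3*sqrt(5)/4) = 14544*sqrt(5)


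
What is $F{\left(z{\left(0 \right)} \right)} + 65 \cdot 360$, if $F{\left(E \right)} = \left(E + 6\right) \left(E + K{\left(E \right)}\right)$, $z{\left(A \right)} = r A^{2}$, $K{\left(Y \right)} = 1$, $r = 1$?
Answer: $23406$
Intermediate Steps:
$z{\left(A \right)} = A^{2}$ ($z{\left(A \right)} = 1 A^{2} = A^{2}$)
$F{\left(E \right)} = \left(1 + E\right) \left(6 + E\right)$ ($F{\left(E \right)} = \left(E + 6\right) \left(E + 1\right) = \left(6 + E\right) \left(1 + E\right) = \left(1 + E\right) \left(6 + E\right)$)
$F{\left(z{\left(0 \right)} \right)} + 65 \cdot 360 = \left(6 + \left(0^{2}\right)^{2} + 7 \cdot 0^{2}\right) + 65 \cdot 360 = \left(6 + 0^{2} + 7 \cdot 0\right) + 23400 = \left(6 + 0 + 0\right) + 23400 = 6 + 23400 = 23406$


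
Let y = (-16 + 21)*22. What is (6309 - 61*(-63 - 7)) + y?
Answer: 10689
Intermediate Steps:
y = 110 (y = 5*22 = 110)
(6309 - 61*(-63 - 7)) + y = (6309 - 61*(-63 - 7)) + 110 = (6309 - 61*(-70)) + 110 = (6309 - 1*(-4270)) + 110 = (6309 + 4270) + 110 = 10579 + 110 = 10689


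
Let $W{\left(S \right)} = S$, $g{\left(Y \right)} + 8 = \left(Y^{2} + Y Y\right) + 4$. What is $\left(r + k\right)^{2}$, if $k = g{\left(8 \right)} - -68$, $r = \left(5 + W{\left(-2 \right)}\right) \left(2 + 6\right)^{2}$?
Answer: $147456$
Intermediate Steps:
$g{\left(Y \right)} = -4 + 2 Y^{2}$ ($g{\left(Y \right)} = -8 + \left(\left(Y^{2} + Y Y\right) + 4\right) = -8 + \left(\left(Y^{2} + Y^{2}\right) + 4\right) = -8 + \left(2 Y^{2} + 4\right) = -8 + \left(4 + 2 Y^{2}\right) = -4 + 2 Y^{2}$)
$r = 192$ ($r = \left(5 - 2\right) \left(2 + 6\right)^{2} = 3 \cdot 8^{2} = 3 \cdot 64 = 192$)
$k = 192$ ($k = \left(-4 + 2 \cdot 8^{2}\right) - -68 = \left(-4 + 2 \cdot 64\right) + 68 = \left(-4 + 128\right) + 68 = 124 + 68 = 192$)
$\left(r + k\right)^{2} = \left(192 + 192\right)^{2} = 384^{2} = 147456$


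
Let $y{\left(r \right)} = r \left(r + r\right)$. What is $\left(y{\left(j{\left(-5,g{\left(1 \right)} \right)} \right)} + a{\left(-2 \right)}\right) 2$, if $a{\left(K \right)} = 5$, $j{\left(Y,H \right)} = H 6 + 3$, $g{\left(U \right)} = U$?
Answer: $334$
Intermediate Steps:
$j{\left(Y,H \right)} = 3 + 6 H$ ($j{\left(Y,H \right)} = 6 H + 3 = 3 + 6 H$)
$y{\left(r \right)} = 2 r^{2}$ ($y{\left(r \right)} = r 2 r = 2 r^{2}$)
$\left(y{\left(j{\left(-5,g{\left(1 \right)} \right)} \right)} + a{\left(-2 \right)}\right) 2 = \left(2 \left(3 + 6 \cdot 1\right)^{2} + 5\right) 2 = \left(2 \left(3 + 6\right)^{2} + 5\right) 2 = \left(2 \cdot 9^{2} + 5\right) 2 = \left(2 \cdot 81 + 5\right) 2 = \left(162 + 5\right) 2 = 167 \cdot 2 = 334$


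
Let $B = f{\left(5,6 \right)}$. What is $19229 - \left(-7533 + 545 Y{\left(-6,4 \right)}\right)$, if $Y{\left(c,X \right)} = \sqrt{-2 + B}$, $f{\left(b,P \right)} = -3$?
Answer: $26762 - 545 i \sqrt{5} \approx 26762.0 - 1218.7 i$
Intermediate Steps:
$B = -3$
$Y{\left(c,X \right)} = i \sqrt{5}$ ($Y{\left(c,X \right)} = \sqrt{-2 - 3} = \sqrt{-5} = i \sqrt{5}$)
$19229 - \left(-7533 + 545 Y{\left(-6,4 \right)}\right) = 19229 - \left(-7533 + 545 i \sqrt{5}\right) = 19229 + \left(7533 - 545 i \sqrt{5}\right) = 26762 - 545 i \sqrt{5}$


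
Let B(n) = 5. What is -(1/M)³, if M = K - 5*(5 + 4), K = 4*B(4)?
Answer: 1/15625 ≈ 6.4000e-5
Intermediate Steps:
K = 20 (K = 4*5 = 20)
M = -25 (M = 20 - 5*(5 + 4) = 20 - 5*9 = 20 - 45 = -25)
-(1/M)³ = -(1/(-25))³ = -(-1/25)³ = -1*(-1/15625) = 1/15625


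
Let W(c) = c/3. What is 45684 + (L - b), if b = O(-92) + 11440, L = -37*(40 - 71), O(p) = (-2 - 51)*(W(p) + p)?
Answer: 86669/3 ≈ 28890.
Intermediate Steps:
W(c) = c/3 (W(c) = c*(⅓) = c/3)
O(p) = -212*p/3 (O(p) = (-2 - 51)*(p/3 + p) = -212*p/3)
L = 1147 (L = -37*(-31) = 1147)
b = 53824/3 (b = -212/3*(-92) + 11440 = 19504/3 + 11440 = 53824/3 ≈ 17941.)
45684 + (L - b) = 45684 + (1147 - 1*53824/3) = 45684 + (1147 - 53824/3) = 45684 - 50383/3 = 86669/3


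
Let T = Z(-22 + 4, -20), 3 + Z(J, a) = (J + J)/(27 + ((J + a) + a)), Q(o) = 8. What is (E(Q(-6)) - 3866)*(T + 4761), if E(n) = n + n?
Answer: -568005900/31 ≈ -1.8323e+7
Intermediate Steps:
Z(J, a) = -3 + 2*J/(27 + J + 2*a) (Z(J, a) = -3 + (J + J)/(27 + ((J + a) + a)) = -3 + (2*J)/(27 + (J + 2*a)) = -3 + (2*J)/(27 + J + 2*a) = -3 + 2*J/(27 + J + 2*a))
T = -57/31 (T = (-81 - (-22 + 4) - 6*(-20))/(27 + (-22 + 4) + 2*(-20)) = (-81 - 1*(-18) + 120)/(27 - 18 - 40) = (-81 + 18 + 120)/(-31) = -1/31*57 = -57/31 ≈ -1.8387)
E(n) = 2*n
(E(Q(-6)) - 3866)*(T + 4761) = (2*8 - 3866)*(-57/31 + 4761) = (16 - 3866)*(147534/31) = -3850*147534/31 = -568005900/31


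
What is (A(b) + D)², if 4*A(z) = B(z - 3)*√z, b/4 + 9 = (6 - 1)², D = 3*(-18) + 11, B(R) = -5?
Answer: 2809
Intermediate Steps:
D = -43 (D = -54 + 11 = -43)
b = 64 (b = -36 + 4*(6 - 1)² = -36 + 4*5² = -36 + 4*25 = -36 + 100 = 64)
A(z) = -5*√z/4 (A(z) = (-5*√z)/4 = -5*√z/4)
(A(b) + D)² = (-5*√64/4 - 43)² = (-5/4*8 - 43)² = (-10 - 43)² = (-53)² = 2809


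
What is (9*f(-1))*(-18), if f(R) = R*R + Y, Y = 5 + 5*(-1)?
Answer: -162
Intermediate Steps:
Y = 0 (Y = 5 - 5 = 0)
f(R) = R² (f(R) = R*R + 0 = R² + 0 = R²)
(9*f(-1))*(-18) = (9*(-1)²)*(-18) = (9*1)*(-18) = 9*(-18) = -162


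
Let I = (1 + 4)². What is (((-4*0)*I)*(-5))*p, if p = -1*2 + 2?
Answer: 0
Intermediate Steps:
I = 25 (I = 5² = 25)
p = 0 (p = -2 + 2 = 0)
(((-4*0)*I)*(-5))*p = ((-4*0*25)*(-5))*0 = ((0*25)*(-5))*0 = (0*(-5))*0 = 0*0 = 0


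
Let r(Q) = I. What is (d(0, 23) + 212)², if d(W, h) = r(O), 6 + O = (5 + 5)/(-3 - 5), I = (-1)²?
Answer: 45369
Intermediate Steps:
I = 1
O = -29/4 (O = -6 + (5 + 5)/(-3 - 5) = -6 + 10/(-8) = -6 + 10*(-⅛) = -6 - 5/4 = -29/4 ≈ -7.2500)
r(Q) = 1
d(W, h) = 1
(d(0, 23) + 212)² = (1 + 212)² = 213² = 45369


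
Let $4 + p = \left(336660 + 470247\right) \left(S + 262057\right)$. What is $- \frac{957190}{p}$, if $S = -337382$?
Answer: $\frac{957190}{60780269779} \approx 1.5748 \cdot 10^{-5}$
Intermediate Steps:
$p = -60780269779$ ($p = -4 + \left(336660 + 470247\right) \left(-337382 + 262057\right) = -4 + 806907 \left(-75325\right) = -4 - 60780269775 = -60780269779$)
$- \frac{957190}{p} = - \frac{957190}{-60780269779} = \left(-957190\right) \left(- \frac{1}{60780269779}\right) = \frac{957190}{60780269779}$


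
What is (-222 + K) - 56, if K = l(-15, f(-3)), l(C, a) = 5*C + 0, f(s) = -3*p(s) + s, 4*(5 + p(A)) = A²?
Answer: -353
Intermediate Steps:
p(A) = -5 + A²/4
f(s) = 15 + s - 3*s²/4 (f(s) = -3*(-5 + s²/4) + s = (15 - 3*s²/4) + s = 15 + s - 3*s²/4)
l(C, a) = 5*C
K = -75 (K = 5*(-15) = -75)
(-222 + K) - 56 = (-222 - 75) - 56 = -297 - 56 = -353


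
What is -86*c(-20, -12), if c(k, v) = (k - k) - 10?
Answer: 860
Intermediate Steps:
c(k, v) = -10 (c(k, v) = 0 - 10 = -10)
-86*c(-20, -12) = -86*(-10) = 860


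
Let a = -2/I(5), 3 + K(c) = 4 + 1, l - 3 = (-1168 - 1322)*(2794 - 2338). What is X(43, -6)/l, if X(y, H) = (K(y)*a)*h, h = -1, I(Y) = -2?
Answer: 2/1135437 ≈ 1.7614e-6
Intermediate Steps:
l = -1135437 (l = 3 + (-1168 - 1322)*(2794 - 2338) = 3 - 2490*456 = 3 - 1135440 = -1135437)
K(c) = 2 (K(c) = -3 + (4 + 1) = -3 + 5 = 2)
a = 1 (a = -2/(-2) = -2*(-1/2) = 1)
X(y, H) = -2 (X(y, H) = (2*1)*(-1) = 2*(-1) = -2)
X(43, -6)/l = -2/(-1135437) = -2*(-1/1135437) = 2/1135437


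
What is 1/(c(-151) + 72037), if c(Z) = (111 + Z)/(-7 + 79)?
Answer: 9/648328 ≈ 1.3882e-5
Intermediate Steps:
c(Z) = 37/24 + Z/72 (c(Z) = (111 + Z)/72 = (111 + Z)*(1/72) = 37/24 + Z/72)
1/(c(-151) + 72037) = 1/((37/24 + (1/72)*(-151)) + 72037) = 1/((37/24 - 151/72) + 72037) = 1/(-5/9 + 72037) = 1/(648328/9) = 9/648328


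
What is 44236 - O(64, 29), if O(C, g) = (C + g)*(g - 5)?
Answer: 42004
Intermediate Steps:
O(C, g) = (-5 + g)*(C + g) (O(C, g) = (C + g)*(-5 + g) = (-5 + g)*(C + g))
44236 - O(64, 29) = 44236 - (29² - 5*64 - 5*29 + 64*29) = 44236 - (841 - 320 - 145 + 1856) = 44236 - 1*2232 = 44236 - 2232 = 42004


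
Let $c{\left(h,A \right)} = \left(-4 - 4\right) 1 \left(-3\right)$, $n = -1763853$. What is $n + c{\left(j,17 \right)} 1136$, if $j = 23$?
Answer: $-1736589$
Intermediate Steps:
$c{\left(h,A \right)} = 24$ ($c{\left(h,A \right)} = \left(-4 - 4\right) 1 \left(-3\right) = \left(-8\right) 1 \left(-3\right) = \left(-8\right) \left(-3\right) = 24$)
$n + c{\left(j,17 \right)} 1136 = -1763853 + 24 \cdot 1136 = -1763853 + 27264 = -1736589$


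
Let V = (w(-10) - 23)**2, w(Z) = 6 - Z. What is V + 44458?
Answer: 44507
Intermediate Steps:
V = 49 (V = ((6 - 1*(-10)) - 23)**2 = ((6 + 10) - 23)**2 = (16 - 23)**2 = (-7)**2 = 49)
V + 44458 = 49 + 44458 = 44507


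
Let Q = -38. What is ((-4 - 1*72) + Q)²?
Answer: 12996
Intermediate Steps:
((-4 - 1*72) + Q)² = ((-4 - 1*72) - 38)² = ((-4 - 72) - 38)² = (-76 - 38)² = (-114)² = 12996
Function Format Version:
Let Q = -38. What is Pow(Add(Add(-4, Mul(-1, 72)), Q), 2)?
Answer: 12996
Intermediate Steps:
Pow(Add(Add(-4, Mul(-1, 72)), Q), 2) = Pow(Add(Add(-4, Mul(-1, 72)), -38), 2) = Pow(Add(Add(-4, -72), -38), 2) = Pow(Add(-76, -38), 2) = Pow(-114, 2) = 12996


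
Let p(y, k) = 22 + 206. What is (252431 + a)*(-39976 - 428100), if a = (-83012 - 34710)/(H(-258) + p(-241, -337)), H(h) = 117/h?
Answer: -209770308168652/1779 ≈ -1.1791e+11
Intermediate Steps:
p(y, k) = 228
a = -920372/1779 (a = (-83012 - 34710)/(117/(-258) + 228) = -117722/(117*(-1/258) + 228) = -117722/(-39/86 + 228) = -117722/19569/86 = -117722*86/19569 = -920372/1779 ≈ -517.35)
(252431 + a)*(-39976 - 428100) = (252431 - 920372/1779)*(-39976 - 428100) = (448154377/1779)*(-468076) = -209770308168652/1779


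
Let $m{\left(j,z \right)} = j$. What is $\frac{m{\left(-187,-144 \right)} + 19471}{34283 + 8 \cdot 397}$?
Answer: $\frac{19284}{37459} \approx 0.5148$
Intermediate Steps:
$\frac{m{\left(-187,-144 \right)} + 19471}{34283 + 8 \cdot 397} = \frac{-187 + 19471}{34283 + 8 \cdot 397} = \frac{19284}{34283 + 3176} = \frac{19284}{37459}$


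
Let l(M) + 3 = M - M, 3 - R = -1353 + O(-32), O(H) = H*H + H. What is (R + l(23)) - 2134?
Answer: -1773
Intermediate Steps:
O(H) = H + H² (O(H) = H² + H = H + H²)
R = 364 (R = 3 - (-1353 - 32*(1 - 32)) = 3 - (-1353 - 32*(-31)) = 3 - (-1353 + 992) = 3 - 1*(-361) = 3 + 361 = 364)
l(M) = -3 (l(M) = -3 + (M - M) = -3 + 0 = -3)
(R + l(23)) - 2134 = (364 - 3) - 2134 = 361 - 2134 = -1773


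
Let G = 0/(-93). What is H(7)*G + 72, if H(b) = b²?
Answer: 72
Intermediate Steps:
G = 0 (G = 0*(-1/93) = 0)
H(7)*G + 72 = 7²*0 + 72 = 49*0 + 72 = 0 + 72 = 72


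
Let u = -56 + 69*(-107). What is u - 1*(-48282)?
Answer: 40843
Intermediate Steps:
u = -7439 (u = -56 - 7383 = -7439)
u - 1*(-48282) = -7439 - 1*(-48282) = -7439 + 48282 = 40843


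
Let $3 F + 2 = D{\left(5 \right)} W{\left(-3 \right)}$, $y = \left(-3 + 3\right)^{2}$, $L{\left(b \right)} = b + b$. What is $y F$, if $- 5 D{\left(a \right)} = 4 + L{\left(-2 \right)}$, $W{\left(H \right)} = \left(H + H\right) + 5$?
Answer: $0$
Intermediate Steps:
$L{\left(b \right)} = 2 b$
$W{\left(H \right)} = 5 + 2 H$ ($W{\left(H \right)} = 2 H + 5 = 5 + 2 H$)
$D{\left(a \right)} = 0$ ($D{\left(a \right)} = - \frac{4 + 2 \left(-2\right)}{5} = - \frac{4 - 4}{5} = \left(- \frac{1}{5}\right) 0 = 0$)
$y = 0$ ($y = 0^{2} = 0$)
$F = - \frac{2}{3}$ ($F = - \frac{2}{3} + \frac{0 \left(5 + 2 \left(-3\right)\right)}{3} = - \frac{2}{3} + \frac{0 \left(5 - 6\right)}{3} = - \frac{2}{3} + \frac{0 \left(-1\right)}{3} = - \frac{2}{3} + \frac{1}{3} \cdot 0 = - \frac{2}{3} + 0 = - \frac{2}{3} \approx -0.66667$)
$y F = 0 \left(- \frac{2}{3}\right) = 0$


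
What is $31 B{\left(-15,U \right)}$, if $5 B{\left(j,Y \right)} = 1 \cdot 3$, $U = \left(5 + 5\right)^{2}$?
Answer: $\frac{93}{5} \approx 18.6$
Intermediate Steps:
$U = 100$ ($U = 10^{2} = 100$)
$B{\left(j,Y \right)} = \frac{3}{5}$ ($B{\left(j,Y \right)} = \frac{1 \cdot 3}{5} = \frac{1}{5} \cdot 3 = \frac{3}{5}$)
$31 B{\left(-15,U \right)} = 31 \cdot \frac{3}{5} = \frac{93}{5}$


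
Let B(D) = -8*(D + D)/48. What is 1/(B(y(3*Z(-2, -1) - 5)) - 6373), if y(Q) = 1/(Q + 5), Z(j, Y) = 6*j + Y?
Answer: -117/745640 ≈ -0.00015691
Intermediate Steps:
Z(j, Y) = Y + 6*j
y(Q) = 1/(5 + Q)
B(D) = -D/3 (B(D) = -16*D*(1/48) = -D/3)
1/(B(y(3*Z(-2, -1) - 5)) - 6373) = 1/(-1/(3*(5 + (3*(-1 + 6*(-2)) - 5))) - 6373) = 1/(-1/(3*(5 + (3*(-1 - 12) - 5))) - 6373) = 1/(-1/(3*(5 + (3*(-13) - 5))) - 6373) = 1/(-1/(3*(5 + (-39 - 5))) - 6373) = 1/(-1/(3*(5 - 44)) - 6373) = 1/(-⅓/(-39) - 6373) = 1/(-⅓*(-1/39) - 6373) = 1/(1/117 - 6373) = 1/(-745640/117) = -117/745640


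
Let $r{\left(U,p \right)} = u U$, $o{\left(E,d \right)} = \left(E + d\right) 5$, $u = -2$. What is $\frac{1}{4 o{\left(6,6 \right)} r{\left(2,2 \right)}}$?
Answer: $- \frac{1}{960} \approx -0.0010417$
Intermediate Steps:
$o{\left(E,d \right)} = 5 E + 5 d$
$r{\left(U,p \right)} = - 2 U$
$\frac{1}{4 o{\left(6,6 \right)} r{\left(2,2 \right)}} = \frac{1}{4 \left(5 \cdot 6 + 5 \cdot 6\right) \left(\left(-2\right) 2\right)} = \frac{1}{4 \left(30 + 30\right) \left(-4\right)} = \frac{1}{4 \cdot 60 \left(-4\right)} = \frac{1}{240 \left(-4\right)} = \frac{1}{-960} = - \frac{1}{960}$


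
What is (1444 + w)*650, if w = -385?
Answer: 688350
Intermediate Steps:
(1444 + w)*650 = (1444 - 385)*650 = 1059*650 = 688350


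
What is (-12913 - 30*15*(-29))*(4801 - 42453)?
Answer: -5158324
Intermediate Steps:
(-12913 - 30*15*(-29))*(4801 - 42453) = (-12913 - 450*(-29))*(-37652) = (-12913 + 13050)*(-37652) = 137*(-37652) = -5158324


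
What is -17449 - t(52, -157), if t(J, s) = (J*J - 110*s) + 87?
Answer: -37510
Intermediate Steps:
t(J, s) = 87 + J**2 - 110*s (t(J, s) = (J**2 - 110*s) + 87 = 87 + J**2 - 110*s)
-17449 - t(52, -157) = -17449 - (87 + 52**2 - 110*(-157)) = -17449 - (87 + 2704 + 17270) = -17449 - 1*20061 = -17449 - 20061 = -37510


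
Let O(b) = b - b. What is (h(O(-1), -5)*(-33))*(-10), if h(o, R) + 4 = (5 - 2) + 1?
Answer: 0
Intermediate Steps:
O(b) = 0
h(o, R) = 0 (h(o, R) = -4 + ((5 - 2) + 1) = -4 + (3 + 1) = -4 + 4 = 0)
(h(O(-1), -5)*(-33))*(-10) = (0*(-33))*(-10) = 0*(-10) = 0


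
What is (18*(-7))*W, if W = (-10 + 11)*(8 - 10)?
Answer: 252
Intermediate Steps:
W = -2 (W = 1*(-2) = -2)
(18*(-7))*W = (18*(-7))*(-2) = -126*(-2) = 252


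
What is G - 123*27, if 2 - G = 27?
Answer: -3346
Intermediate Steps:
G = -25 (G = 2 - 1*27 = 2 - 27 = -25)
G - 123*27 = -25 - 123*27 = -25 - 3321 = -3346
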